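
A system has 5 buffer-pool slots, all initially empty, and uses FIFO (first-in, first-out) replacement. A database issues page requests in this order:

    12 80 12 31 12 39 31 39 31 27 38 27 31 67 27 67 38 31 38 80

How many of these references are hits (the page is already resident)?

12: fault, frames [12]
80: fault, frames [12, 80]
12: hit
31: fault, frames [12, 80, 31]
12: hit
39: fault, frames [12, 80, 31, 39]
31: hit
39: hit
31: hit
27: fault, frames [12, 80, 31, 39, 27]
38: fault, evict 12, frames [80, 31, 39, 27, 38]
27: hit
31: hit
67: fault, evict 80, frames [31, 39, 27, 38, 67]
27: hit
67: hit
38: hit
31: hit
38: hit
80: fault, evict 31, frames [39, 27, 38, 67, 80]
Hits: 12.

12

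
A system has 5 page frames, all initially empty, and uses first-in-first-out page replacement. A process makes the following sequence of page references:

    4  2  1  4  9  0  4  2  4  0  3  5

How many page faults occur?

7

4 → fault, frames (4)
2 → fault, frames (4 2)
1 → fault, frames (4 2 1)
4 → hit
9 → fault, frames (4 2 1 9)
0 → fault, frames (4 2 1 9 0)
4 → hit
2 → hit
4 → hit
0 → hit
3 → fault, evict 4, frames (2 1 9 0 3)
5 → fault, evict 2, frames (1 9 0 3 5)
Page faults: 7.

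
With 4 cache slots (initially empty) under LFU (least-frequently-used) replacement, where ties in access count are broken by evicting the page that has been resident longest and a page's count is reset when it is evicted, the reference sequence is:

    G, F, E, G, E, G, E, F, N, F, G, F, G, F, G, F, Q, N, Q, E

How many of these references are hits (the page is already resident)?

13

G: miss, frames [G]
F: miss, frames [G, F]
E: miss, frames [G, F, E]
G: hit
E: hit
G: hit
E: hit
F: hit
N: miss, frames [G, F, E, N]
F: hit
G: hit
F: hit
G: hit
F: hit
G: hit
F: hit
Q: miss, evict N, frames [G, F, E, Q]
N: miss, evict Q, frames [G, F, E, N]
Q: miss, evict N, frames [G, F, E, Q]
E: hit
Hits: 13.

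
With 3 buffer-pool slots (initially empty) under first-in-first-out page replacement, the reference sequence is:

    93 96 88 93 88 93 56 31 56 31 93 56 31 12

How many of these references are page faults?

7

93 -> miss, frames [93]
96 -> miss, frames [93, 96]
88 -> miss, frames [93, 96, 88]
93 -> hit
88 -> hit
93 -> hit
56 -> miss, evict 93, frames [96, 88, 56]
31 -> miss, evict 96, frames [88, 56, 31]
56 -> hit
31 -> hit
93 -> miss, evict 88, frames [56, 31, 93]
56 -> hit
31 -> hit
12 -> miss, evict 56, frames [31, 93, 12]
Page faults: 7.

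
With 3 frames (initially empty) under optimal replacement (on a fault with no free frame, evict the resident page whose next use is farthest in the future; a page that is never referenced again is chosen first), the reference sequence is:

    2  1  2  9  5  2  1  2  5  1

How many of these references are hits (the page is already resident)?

2: fault, frames (2)
1: fault, frames (2 1)
2: hit
9: fault, frames (2 1 9)
5: fault, evict 9, frames (2 1 5)
2: hit
1: hit
2: hit
5: hit
1: hit
Hits: 6.

6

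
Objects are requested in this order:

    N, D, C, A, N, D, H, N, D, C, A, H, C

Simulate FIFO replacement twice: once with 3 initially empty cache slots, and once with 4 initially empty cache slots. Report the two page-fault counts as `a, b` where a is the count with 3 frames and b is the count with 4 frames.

3 frames: F F F F F F F . . F F . . → 9 faults.
4 frames: F F F F . . F F F F F F . → 10 faults.
10 > 9: adding a frame increased faults — Belady's anomaly.

9, 10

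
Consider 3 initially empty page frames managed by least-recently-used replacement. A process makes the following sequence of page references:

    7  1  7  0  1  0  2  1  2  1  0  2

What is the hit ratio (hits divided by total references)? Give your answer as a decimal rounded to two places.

0.67

7: miss, frames [7]
1: miss, frames [7, 1]
7: hit
0: miss, frames [1, 7, 0]
1: hit
0: hit
2: miss, evict 7, frames [1, 0, 2]
1: hit
2: hit
1: hit
0: hit
2: hit
Hits: 8 of 12 references → 8/12 = 0.6667.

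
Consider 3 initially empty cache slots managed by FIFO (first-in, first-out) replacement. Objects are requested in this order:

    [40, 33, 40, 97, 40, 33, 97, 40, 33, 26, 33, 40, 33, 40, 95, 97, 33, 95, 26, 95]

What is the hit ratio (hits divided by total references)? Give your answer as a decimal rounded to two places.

40 -> fault, frames [40]
33 -> fault, frames [40, 33]
40 -> hit
97 -> fault, frames [40, 33, 97]
40 -> hit
33 -> hit
97 -> hit
40 -> hit
33 -> hit
26 -> fault, evict 40, frames [33, 97, 26]
33 -> hit
40 -> fault, evict 33, frames [97, 26, 40]
33 -> fault, evict 97, frames [26, 40, 33]
40 -> hit
95 -> fault, evict 26, frames [40, 33, 95]
97 -> fault, evict 40, frames [33, 95, 97]
33 -> hit
95 -> hit
26 -> fault, evict 33, frames [95, 97, 26]
95 -> hit
Hits: 11 of 20 references → 11/20 = 0.5500.

0.55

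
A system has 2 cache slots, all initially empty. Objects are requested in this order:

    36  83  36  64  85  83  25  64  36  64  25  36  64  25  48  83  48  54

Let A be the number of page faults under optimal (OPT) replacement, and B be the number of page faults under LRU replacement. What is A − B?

-3

Under OPT: F F . F F . F F F . F . F . F F . F → 12 faults.
Under LRU: F F . F F F F F F . F F F F F F . F → 15 faults.
A − B = 12 − 15 = -3.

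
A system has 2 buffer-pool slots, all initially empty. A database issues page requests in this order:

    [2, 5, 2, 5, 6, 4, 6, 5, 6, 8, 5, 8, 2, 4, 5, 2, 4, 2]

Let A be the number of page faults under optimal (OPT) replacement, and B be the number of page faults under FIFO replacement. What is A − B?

-4

Under OPT: F F . . F F . F . F . . F F . F . . → 9 faults.
Under FIFO: F F . . F F . F F F F . F F F F F . → 13 faults.
A − B = 9 − 13 = -4.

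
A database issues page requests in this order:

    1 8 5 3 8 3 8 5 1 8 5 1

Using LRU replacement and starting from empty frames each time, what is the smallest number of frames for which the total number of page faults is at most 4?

4

f=1: 12 faults
f=2: 10 faults
f=3: 5 faults
f=4: 4 faults
Smallest f with faults ≤ 4 is 4.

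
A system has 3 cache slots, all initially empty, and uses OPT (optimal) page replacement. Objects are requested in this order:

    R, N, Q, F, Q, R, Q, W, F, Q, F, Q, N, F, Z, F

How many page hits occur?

9

R: fault, frames (R)
N: fault, frames (R N)
Q: fault, frames (R N Q)
F: fault, evict N, frames (R Q F)
Q: hit
R: hit
Q: hit
W: fault, evict R, frames (Q F W)
F: hit
Q: hit
F: hit
Q: hit
N: fault, evict W, frames (Q F N)
F: hit
Z: fault, evict N, frames (Q F Z)
F: hit
Hits: 9.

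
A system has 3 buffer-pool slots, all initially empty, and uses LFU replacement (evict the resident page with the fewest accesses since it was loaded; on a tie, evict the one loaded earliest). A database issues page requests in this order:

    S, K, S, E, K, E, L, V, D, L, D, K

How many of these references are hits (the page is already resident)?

4

S → miss, frames {S}
K → miss, frames {S,K}
S → hit
E → miss, frames {S,K,E}
K → hit
E → hit
L → miss, evict S, frames {K,E,L}
V → miss, evict L, frames {K,E,V}
D → miss, evict V, frames {K,E,D}
L → miss, evict D, frames {K,E,L}
D → miss, evict L, frames {K,E,D}
K → hit
Hits: 4.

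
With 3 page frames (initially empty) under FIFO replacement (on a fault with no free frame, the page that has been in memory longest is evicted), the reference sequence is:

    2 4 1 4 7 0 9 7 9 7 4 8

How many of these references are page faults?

2: miss, frames [2]
4: miss, frames [2, 4]
1: miss, frames [2, 4, 1]
4: hit
7: miss, evict 2, frames [4, 1, 7]
0: miss, evict 4, frames [1, 7, 0]
9: miss, evict 1, frames [7, 0, 9]
7: hit
9: hit
7: hit
4: miss, evict 7, frames [0, 9, 4]
8: miss, evict 0, frames [9, 4, 8]
Page faults: 8.

8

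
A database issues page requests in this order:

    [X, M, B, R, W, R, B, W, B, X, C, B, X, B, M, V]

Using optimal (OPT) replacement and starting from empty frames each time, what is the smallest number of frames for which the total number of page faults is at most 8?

4

f=1: 16 faults
f=2: 11 faults
f=3: 9 faults
f=4: 8 faults
f=5: 7 faults
f=6: 7 faults
f=7: 7 faults
Smallest f with faults ≤ 8 is 4.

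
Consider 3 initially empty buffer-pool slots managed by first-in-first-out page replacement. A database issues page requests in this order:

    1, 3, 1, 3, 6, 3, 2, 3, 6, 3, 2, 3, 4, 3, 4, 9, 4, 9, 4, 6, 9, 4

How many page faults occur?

1: fault, frames {1}
3: fault, frames {1,3}
1: hit
3: hit
6: fault, frames {1,3,6}
3: hit
2: fault, evict 1, frames {3,6,2}
3: hit
6: hit
3: hit
2: hit
3: hit
4: fault, evict 3, frames {6,2,4}
3: fault, evict 6, frames {2,4,3}
4: hit
9: fault, evict 2, frames {4,3,9}
4: hit
9: hit
4: hit
6: fault, evict 4, frames {3,9,6}
9: hit
4: fault, evict 3, frames {9,6,4}
Page faults: 9.

9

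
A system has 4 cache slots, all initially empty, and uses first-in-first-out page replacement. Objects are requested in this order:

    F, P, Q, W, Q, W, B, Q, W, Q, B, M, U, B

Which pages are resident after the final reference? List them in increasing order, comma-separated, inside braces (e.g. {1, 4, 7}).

{B, M, U, W}

F -> miss, frames [F]
P -> miss, frames [F, P]
Q -> miss, frames [F, P, Q]
W -> miss, frames [F, P, Q, W]
Q -> hit
W -> hit
B -> miss, evict F, frames [P, Q, W, B]
Q -> hit
W -> hit
Q -> hit
B -> hit
M -> miss, evict P, frames [Q, W, B, M]
U -> miss, evict Q, frames [W, B, M, U]
B -> hit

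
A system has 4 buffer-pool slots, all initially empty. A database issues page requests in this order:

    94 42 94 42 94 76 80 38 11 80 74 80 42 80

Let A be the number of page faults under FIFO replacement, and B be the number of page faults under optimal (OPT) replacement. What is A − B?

Under FIFO: F F . . . F F F F . F . F F → 9 faults.
Under OPT: F F . . . F F F F . F . . . → 7 faults.
A − B = 9 − 7 = 2.

2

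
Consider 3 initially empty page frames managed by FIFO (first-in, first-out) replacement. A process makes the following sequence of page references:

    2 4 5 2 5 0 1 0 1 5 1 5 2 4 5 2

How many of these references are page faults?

8

2: miss, frames (2)
4: miss, frames (2 4)
5: miss, frames (2 4 5)
2: hit
5: hit
0: miss, evict 2, frames (4 5 0)
1: miss, evict 4, frames (5 0 1)
0: hit
1: hit
5: hit
1: hit
5: hit
2: miss, evict 5, frames (0 1 2)
4: miss, evict 0, frames (1 2 4)
5: miss, evict 1, frames (2 4 5)
2: hit
Page faults: 8.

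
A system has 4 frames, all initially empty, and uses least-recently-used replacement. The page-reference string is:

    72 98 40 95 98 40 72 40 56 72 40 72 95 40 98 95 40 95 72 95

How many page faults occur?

7

72 -> miss, frames {72}
98 -> miss, frames {72,98}
40 -> miss, frames {72,98,40}
95 -> miss, frames {72,98,40,95}
98 -> hit
40 -> hit
72 -> hit
40 -> hit
56 -> miss, evict 95, frames {98,72,40,56}
72 -> hit
40 -> hit
72 -> hit
95 -> miss, evict 98, frames {56,40,72,95}
40 -> hit
98 -> miss, evict 56, frames {72,95,40,98}
95 -> hit
40 -> hit
95 -> hit
72 -> hit
95 -> hit
Page faults: 7.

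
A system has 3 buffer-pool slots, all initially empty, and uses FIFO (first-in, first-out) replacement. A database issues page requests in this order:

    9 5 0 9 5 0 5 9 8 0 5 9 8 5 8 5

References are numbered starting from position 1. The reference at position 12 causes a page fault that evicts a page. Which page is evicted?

pos 1: 9 -> fault, frames (9)
pos 2: 5 -> fault, frames (9 5)
pos 3: 0 -> fault, frames (9 5 0)
pos 4: 9 -> hit
pos 5: 5 -> hit
pos 6: 0 -> hit
pos 7: 5 -> hit
pos 8: 9 -> hit
pos 9: 8 -> fault, evict 9, frames (5 0 8)
pos 10: 0 -> hit
pos 11: 5 -> hit
pos 12: 9 -> fault, evict 5, frames (0 8 9)
At position 12, page 5 is evicted.

5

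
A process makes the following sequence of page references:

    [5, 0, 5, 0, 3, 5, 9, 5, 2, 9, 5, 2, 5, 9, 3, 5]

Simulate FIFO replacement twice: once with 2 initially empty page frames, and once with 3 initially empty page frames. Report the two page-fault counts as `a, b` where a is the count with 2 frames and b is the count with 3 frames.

2 frames: F F . . F F F . F . F . . F F F → 10 faults.
3 frames: F F . . F . F F F . . . . . F . → 7 faults.
7 < 10: adding a frame reduced faults, as is typical.

10, 7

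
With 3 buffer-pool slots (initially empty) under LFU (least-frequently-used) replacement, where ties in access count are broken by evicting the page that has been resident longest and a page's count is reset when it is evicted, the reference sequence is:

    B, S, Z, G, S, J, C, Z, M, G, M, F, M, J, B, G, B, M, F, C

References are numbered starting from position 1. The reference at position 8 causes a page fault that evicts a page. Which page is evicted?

pos 1: B: miss, frames (B)
pos 2: S: miss, frames (B S)
pos 3: Z: miss, frames (B S Z)
pos 4: G: miss, evict B, frames (S Z G)
pos 5: S: hit
pos 6: J: miss, evict Z, frames (S G J)
pos 7: C: miss, evict G, frames (S J C)
pos 8: Z: miss, evict J, frames (S C Z)
At position 8, page J is evicted.

J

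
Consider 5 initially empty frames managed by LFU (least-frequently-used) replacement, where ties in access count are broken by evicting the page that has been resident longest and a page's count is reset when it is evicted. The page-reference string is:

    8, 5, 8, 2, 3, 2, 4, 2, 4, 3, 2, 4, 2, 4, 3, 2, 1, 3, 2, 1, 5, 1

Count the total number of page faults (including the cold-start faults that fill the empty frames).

7

8 -> fault, frames [8]
5 -> fault, frames [8, 5]
8 -> hit
2 -> fault, frames [8, 5, 2]
3 -> fault, frames [8, 5, 2, 3]
2 -> hit
4 -> fault, frames [8, 5, 2, 3, 4]
2 -> hit
4 -> hit
3 -> hit
2 -> hit
4 -> hit
2 -> hit
4 -> hit
3 -> hit
2 -> hit
1 -> fault, evict 5, frames [8, 2, 3, 4, 1]
3 -> hit
2 -> hit
1 -> hit
5 -> fault, evict 8, frames [2, 3, 4, 1, 5]
1 -> hit
Page faults: 7.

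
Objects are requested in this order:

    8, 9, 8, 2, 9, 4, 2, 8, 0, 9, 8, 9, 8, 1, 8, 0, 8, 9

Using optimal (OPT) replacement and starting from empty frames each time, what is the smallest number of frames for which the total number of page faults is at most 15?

f=1: 18 faults
f=2: 10 faults
f=3: 8 faults
f=4: 6 faults
f=5: 6 faults
f=6: 6 faults
Smallest f with faults ≤ 15 is 2.

2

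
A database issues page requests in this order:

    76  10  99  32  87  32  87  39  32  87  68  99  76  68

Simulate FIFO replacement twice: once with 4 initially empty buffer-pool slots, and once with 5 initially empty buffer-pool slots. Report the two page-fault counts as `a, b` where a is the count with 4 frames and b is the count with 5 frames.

9, 8

4 frames: F F F F F . . F . . F F F . → 9 faults.
5 frames: F F F F F . . F . . F . F . → 8 faults.
8 < 9: adding a frame reduced faults, as is typical.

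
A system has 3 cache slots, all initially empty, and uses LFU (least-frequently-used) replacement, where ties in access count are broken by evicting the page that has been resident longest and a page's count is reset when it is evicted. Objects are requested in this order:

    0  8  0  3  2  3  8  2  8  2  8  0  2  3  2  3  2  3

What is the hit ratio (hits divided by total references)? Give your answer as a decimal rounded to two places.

0: miss, frames {0}
8: miss, frames {0,8}
0: hit
3: miss, frames {0,8,3}
2: miss, evict 8, frames {0,3,2}
3: hit
8: miss, evict 2, frames {0,3,8}
2: miss, evict 8, frames {0,3,2}
8: miss, evict 2, frames {0,3,8}
2: miss, evict 8, frames {0,3,2}
8: miss, evict 2, frames {0,3,8}
0: hit
2: miss, evict 8, frames {0,3,2}
3: hit
2: hit
3: hit
2: hit
3: hit
Hits: 8 of 18 references → 8/18 = 0.4444.

0.44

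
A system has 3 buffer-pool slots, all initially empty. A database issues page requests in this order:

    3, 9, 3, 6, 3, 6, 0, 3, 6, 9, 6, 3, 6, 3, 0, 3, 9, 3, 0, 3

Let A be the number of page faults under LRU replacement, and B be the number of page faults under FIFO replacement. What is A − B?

-3

Under LRU: F F . F . . F . . F . . . . F . F . . . → 7 faults.
Under FIFO: F F . F . . F F . F F . . . F F F . . . → 10 faults.
A − B = 7 − 10 = -3.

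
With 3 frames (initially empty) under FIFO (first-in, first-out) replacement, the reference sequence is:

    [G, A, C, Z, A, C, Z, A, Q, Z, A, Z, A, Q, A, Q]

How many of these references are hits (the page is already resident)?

10

G → miss, frames (G)
A → miss, frames (G A)
C → miss, frames (G A C)
Z → miss, evict G, frames (A C Z)
A → hit
C → hit
Z → hit
A → hit
Q → miss, evict A, frames (C Z Q)
Z → hit
A → miss, evict C, frames (Z Q A)
Z → hit
A → hit
Q → hit
A → hit
Q → hit
Hits: 10.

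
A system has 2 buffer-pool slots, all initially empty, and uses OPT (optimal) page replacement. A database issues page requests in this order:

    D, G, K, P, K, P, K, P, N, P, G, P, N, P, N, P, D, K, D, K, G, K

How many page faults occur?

D -> miss, frames {D}
G -> miss, frames {D,G}
K -> miss, evict D, frames {G,K}
P -> miss, evict G, frames {K,P}
K -> hit
P -> hit
K -> hit
P -> hit
N -> miss, evict K, frames {P,N}
P -> hit
G -> miss, evict N, frames {P,G}
P -> hit
N -> miss, evict G, frames {P,N}
P -> hit
N -> hit
P -> hit
D -> miss, evict N, frames {P,D}
K -> miss, evict P, frames {D,K}
D -> hit
K -> hit
G -> miss, evict D, frames {K,G}
K -> hit
Page faults: 10.

10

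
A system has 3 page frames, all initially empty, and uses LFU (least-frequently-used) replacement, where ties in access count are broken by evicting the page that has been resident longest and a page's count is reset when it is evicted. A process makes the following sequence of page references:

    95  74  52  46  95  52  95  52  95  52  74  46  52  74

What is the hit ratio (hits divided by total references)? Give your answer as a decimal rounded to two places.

0.43

95: fault, frames {95}
74: fault, frames {95,74}
52: fault, frames {95,74,52}
46: fault, evict 95, frames {74,52,46}
95: fault, evict 74, frames {52,46,95}
52: hit
95: hit
52: hit
95: hit
52: hit
74: fault, evict 46, frames {52,95,74}
46: fault, evict 74, frames {52,95,46}
52: hit
74: fault, evict 46, frames {52,95,74}
Hits: 6 of 14 references → 6/14 = 0.4286.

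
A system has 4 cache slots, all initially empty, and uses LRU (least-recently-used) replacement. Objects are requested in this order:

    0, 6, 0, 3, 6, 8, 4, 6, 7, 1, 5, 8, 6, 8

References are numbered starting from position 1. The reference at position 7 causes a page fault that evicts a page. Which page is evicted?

0

pos 1: 0 -> miss, frames [0]
pos 2: 6 -> miss, frames [0, 6]
pos 3: 0 -> hit
pos 4: 3 -> miss, frames [6, 0, 3]
pos 5: 6 -> hit
pos 6: 8 -> miss, frames [0, 3, 6, 8]
pos 7: 4 -> miss, evict 0, frames [3, 6, 8, 4]
At position 7, page 0 is evicted.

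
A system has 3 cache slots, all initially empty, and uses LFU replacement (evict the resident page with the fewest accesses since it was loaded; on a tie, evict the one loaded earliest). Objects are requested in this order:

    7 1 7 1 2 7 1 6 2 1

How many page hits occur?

7 → fault, frames {7}
1 → fault, frames {7,1}
7 → hit
1 → hit
2 → fault, frames {7,1,2}
7 → hit
1 → hit
6 → fault, evict 2, frames {7,1,6}
2 → fault, evict 6, frames {7,1,2}
1 → hit
Hits: 5.

5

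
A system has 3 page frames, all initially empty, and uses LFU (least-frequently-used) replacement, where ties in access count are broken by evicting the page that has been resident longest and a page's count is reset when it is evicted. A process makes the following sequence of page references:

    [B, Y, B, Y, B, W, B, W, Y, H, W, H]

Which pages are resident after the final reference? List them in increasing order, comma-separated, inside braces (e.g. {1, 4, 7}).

{B, H, Y}

B -> miss, frames {B}
Y -> miss, frames {B,Y}
B -> hit
Y -> hit
B -> hit
W -> miss, frames {B,Y,W}
B -> hit
W -> hit
Y -> hit
H -> miss, evict W, frames {B,Y,H}
W -> miss, evict H, frames {B,Y,W}
H -> miss, evict W, frames {B,Y,H}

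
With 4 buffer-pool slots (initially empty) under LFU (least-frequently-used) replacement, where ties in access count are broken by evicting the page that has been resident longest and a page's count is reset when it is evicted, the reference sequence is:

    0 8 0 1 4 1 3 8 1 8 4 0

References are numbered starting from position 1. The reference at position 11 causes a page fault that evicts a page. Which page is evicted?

3

pos 1: 0 → fault, frames {0}
pos 2: 8 → fault, frames {0,8}
pos 3: 0 → hit
pos 4: 1 → fault, frames {0,8,1}
pos 5: 4 → fault, frames {0,8,1,4}
pos 6: 1 → hit
pos 7: 3 → fault, evict 8, frames {0,1,4,3}
pos 8: 8 → fault, evict 4, frames {0,1,3,8}
pos 9: 1 → hit
pos 10: 8 → hit
pos 11: 4 → fault, evict 3, frames {0,1,8,4}
At position 11, page 3 is evicted.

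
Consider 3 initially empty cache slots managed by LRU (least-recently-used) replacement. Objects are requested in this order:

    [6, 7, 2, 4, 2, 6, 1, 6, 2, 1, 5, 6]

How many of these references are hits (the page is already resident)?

4

6: fault, frames {6}
7: fault, frames {6,7}
2: fault, frames {6,7,2}
4: fault, evict 6, frames {7,2,4}
2: hit
6: fault, evict 7, frames {4,2,6}
1: fault, evict 4, frames {2,6,1}
6: hit
2: hit
1: hit
5: fault, evict 6, frames {2,1,5}
6: fault, evict 2, frames {1,5,6}
Hits: 4.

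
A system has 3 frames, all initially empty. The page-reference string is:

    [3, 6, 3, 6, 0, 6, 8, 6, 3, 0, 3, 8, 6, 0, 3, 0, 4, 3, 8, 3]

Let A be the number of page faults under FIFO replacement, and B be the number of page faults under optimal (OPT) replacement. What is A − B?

2

Under FIFO: F F . . F . F . F . . . F F . . F F F . → 10 faults.
Under OPT: F F . . F . F . . F . . F . . . F . F . → 8 faults.
A − B = 10 − 8 = 2.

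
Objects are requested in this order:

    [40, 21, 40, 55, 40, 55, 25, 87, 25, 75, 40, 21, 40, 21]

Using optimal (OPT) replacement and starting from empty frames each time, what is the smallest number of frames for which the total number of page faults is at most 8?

f=1: 14 faults
f=2: 8 faults
f=3: 7 faults
f=4: 6 faults
f=5: 6 faults
f=6: 6 faults
Smallest f with faults ≤ 8 is 2.

2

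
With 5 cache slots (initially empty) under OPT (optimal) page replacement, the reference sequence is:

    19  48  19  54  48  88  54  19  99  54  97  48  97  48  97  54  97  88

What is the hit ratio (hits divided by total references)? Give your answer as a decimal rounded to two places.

19 → miss, frames {19}
48 → miss, frames {19,48}
19 → hit
54 → miss, frames {19,48,54}
48 → hit
88 → miss, frames {19,48,54,88}
54 → hit
19 → hit
99 → miss, frames {19,48,54,88,99}
54 → hit
97 → miss, evict 99, frames {19,48,54,88,97}
48 → hit
97 → hit
48 → hit
97 → hit
54 → hit
97 → hit
88 → hit
Hits: 12 of 18 references → 12/18 = 0.6667.

0.67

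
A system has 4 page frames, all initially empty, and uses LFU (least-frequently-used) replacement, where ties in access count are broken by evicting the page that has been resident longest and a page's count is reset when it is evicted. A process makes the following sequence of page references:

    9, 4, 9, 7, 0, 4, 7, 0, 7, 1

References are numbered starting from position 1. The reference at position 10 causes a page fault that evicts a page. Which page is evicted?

pos 1: 9: fault, frames [9]
pos 2: 4: fault, frames [9, 4]
pos 3: 9: hit
pos 4: 7: fault, frames [9, 4, 7]
pos 5: 0: fault, frames [9, 4, 7, 0]
pos 6: 4: hit
pos 7: 7: hit
pos 8: 0: hit
pos 9: 7: hit
pos 10: 1: fault, evict 9, frames [4, 7, 0, 1]
At position 10, page 9 is evicted.

9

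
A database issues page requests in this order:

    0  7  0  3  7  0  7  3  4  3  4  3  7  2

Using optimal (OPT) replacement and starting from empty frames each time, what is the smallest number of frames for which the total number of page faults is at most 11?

2

f=1: 14 faults
f=2: 8 faults
f=3: 5 faults
f=4: 5 faults
f=5: 5 faults
Smallest f with faults ≤ 11 is 2.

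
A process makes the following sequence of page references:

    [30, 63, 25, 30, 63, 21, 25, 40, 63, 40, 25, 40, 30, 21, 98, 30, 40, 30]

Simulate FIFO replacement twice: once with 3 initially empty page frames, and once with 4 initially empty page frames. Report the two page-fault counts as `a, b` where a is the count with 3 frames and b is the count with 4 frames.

3 frames: F F F . . F . F F . F . F F F . F F → 12 faults.
4 frames: F F F . . F . F . . . . F . F . . . → 7 faults.
7 < 12: adding a frame reduced faults, as is typical.

12, 7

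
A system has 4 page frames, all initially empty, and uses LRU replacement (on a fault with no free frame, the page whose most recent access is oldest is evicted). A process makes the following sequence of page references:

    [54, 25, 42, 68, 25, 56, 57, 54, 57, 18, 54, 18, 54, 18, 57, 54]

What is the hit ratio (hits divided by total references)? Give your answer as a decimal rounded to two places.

54 → miss, frames [54]
25 → miss, frames [54, 25]
42 → miss, frames [54, 25, 42]
68 → miss, frames [54, 25, 42, 68]
25 → hit
56 → miss, evict 54, frames [42, 68, 25, 56]
57 → miss, evict 42, frames [68, 25, 56, 57]
54 → miss, evict 68, frames [25, 56, 57, 54]
57 → hit
18 → miss, evict 25, frames [56, 54, 57, 18]
54 → hit
18 → hit
54 → hit
18 → hit
57 → hit
54 → hit
Hits: 8 of 16 references → 8/16 = 0.5000.

0.50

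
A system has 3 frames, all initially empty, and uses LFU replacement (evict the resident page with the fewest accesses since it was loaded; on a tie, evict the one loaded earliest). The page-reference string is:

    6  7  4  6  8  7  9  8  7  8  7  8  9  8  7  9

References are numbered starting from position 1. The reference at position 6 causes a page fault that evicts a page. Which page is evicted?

4

pos 1: 6 → miss, frames (6)
pos 2: 7 → miss, frames (6 7)
pos 3: 4 → miss, frames (6 7 4)
pos 4: 6 → hit
pos 5: 8 → miss, evict 7, frames (6 4 8)
pos 6: 7 → miss, evict 4, frames (6 8 7)
At position 6, page 4 is evicted.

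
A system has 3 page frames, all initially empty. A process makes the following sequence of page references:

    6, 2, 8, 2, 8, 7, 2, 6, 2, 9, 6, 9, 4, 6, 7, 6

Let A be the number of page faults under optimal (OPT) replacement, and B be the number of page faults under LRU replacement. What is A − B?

-2

Under OPT: F F F . . F . . . F . . F . . . → 6 faults.
Under LRU: F F F . . F . F . F . . F . F . → 8 faults.
A − B = 6 − 8 = -2.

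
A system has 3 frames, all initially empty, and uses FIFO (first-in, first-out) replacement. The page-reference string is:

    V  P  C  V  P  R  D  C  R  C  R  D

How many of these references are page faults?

5

V → miss, frames {V}
P → miss, frames {V,P}
C → miss, frames {V,P,C}
V → hit
P → hit
R → miss, evict V, frames {P,C,R}
D → miss, evict P, frames {C,R,D}
C → hit
R → hit
C → hit
R → hit
D → hit
Page faults: 5.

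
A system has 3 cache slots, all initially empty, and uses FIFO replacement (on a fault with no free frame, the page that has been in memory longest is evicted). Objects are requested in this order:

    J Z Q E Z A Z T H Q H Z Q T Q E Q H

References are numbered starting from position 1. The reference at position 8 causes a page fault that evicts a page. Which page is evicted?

pos 1: J -> fault, frames [J]
pos 2: Z -> fault, frames [J, Z]
pos 3: Q -> fault, frames [J, Z, Q]
pos 4: E -> fault, evict J, frames [Z, Q, E]
pos 5: Z -> hit
pos 6: A -> fault, evict Z, frames [Q, E, A]
pos 7: Z -> fault, evict Q, frames [E, A, Z]
pos 8: T -> fault, evict E, frames [A, Z, T]
At position 8, page E is evicted.

E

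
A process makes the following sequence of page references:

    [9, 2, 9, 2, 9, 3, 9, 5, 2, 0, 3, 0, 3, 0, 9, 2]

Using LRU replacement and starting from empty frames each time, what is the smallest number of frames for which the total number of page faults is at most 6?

f=1: 16 faults
f=2: 9 faults
f=3: 9 faults
f=4: 7 faults
f=5: 5 faults
Smallest f with faults ≤ 6 is 5.

5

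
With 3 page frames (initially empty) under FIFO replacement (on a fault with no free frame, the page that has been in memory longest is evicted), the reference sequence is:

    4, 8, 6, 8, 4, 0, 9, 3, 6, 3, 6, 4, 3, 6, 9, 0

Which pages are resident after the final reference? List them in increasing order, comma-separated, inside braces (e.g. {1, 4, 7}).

{0, 4, 9}

4: miss, frames [4]
8: miss, frames [4, 8]
6: miss, frames [4, 8, 6]
8: hit
4: hit
0: miss, evict 4, frames [8, 6, 0]
9: miss, evict 8, frames [6, 0, 9]
3: miss, evict 6, frames [0, 9, 3]
6: miss, evict 0, frames [9, 3, 6]
3: hit
6: hit
4: miss, evict 9, frames [3, 6, 4]
3: hit
6: hit
9: miss, evict 3, frames [6, 4, 9]
0: miss, evict 6, frames [4, 9, 0]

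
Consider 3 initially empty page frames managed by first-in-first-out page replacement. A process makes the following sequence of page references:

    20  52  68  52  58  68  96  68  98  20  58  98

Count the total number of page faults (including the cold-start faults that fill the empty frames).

8

20 -> miss, frames {20}
52 -> miss, frames {20,52}
68 -> miss, frames {20,52,68}
52 -> hit
58 -> miss, evict 20, frames {52,68,58}
68 -> hit
96 -> miss, evict 52, frames {68,58,96}
68 -> hit
98 -> miss, evict 68, frames {58,96,98}
20 -> miss, evict 58, frames {96,98,20}
58 -> miss, evict 96, frames {98,20,58}
98 -> hit
Page faults: 8.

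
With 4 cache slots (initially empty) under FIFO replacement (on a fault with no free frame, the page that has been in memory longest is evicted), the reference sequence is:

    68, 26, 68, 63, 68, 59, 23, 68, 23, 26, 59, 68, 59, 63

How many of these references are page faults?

8

68 -> miss, frames {68}
26 -> miss, frames {68,26}
68 -> hit
63 -> miss, frames {68,26,63}
68 -> hit
59 -> miss, frames {68,26,63,59}
23 -> miss, evict 68, frames {26,63,59,23}
68 -> miss, evict 26, frames {63,59,23,68}
23 -> hit
26 -> miss, evict 63, frames {59,23,68,26}
59 -> hit
68 -> hit
59 -> hit
63 -> miss, evict 59, frames {23,68,26,63}
Page faults: 8.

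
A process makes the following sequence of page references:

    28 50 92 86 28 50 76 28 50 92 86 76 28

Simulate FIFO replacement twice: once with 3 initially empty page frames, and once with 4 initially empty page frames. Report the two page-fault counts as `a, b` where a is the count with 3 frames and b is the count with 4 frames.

10, 11

3 frames: F F F F F F F . . F F . F → 10 faults.
4 frames: F F F F . . F F F F F F F → 11 faults.
11 > 10: adding a frame increased faults — Belady's anomaly.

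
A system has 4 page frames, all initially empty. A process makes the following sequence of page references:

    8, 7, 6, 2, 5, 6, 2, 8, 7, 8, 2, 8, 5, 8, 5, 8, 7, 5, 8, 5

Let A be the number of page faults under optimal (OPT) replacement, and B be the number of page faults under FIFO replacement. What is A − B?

Under OPT: F F F F F . . . F . . . . . . . . . . . → 6 faults.
Under FIFO: F F F F F . . F F . . . . . . . . . . . → 7 faults.
A − B = 6 − 7 = -1.

-1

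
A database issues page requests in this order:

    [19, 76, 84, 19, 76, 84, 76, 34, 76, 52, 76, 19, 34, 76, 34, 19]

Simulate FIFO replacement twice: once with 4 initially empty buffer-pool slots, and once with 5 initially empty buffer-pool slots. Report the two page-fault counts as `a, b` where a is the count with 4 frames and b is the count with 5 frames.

4 frames: F F F . . . . F . F . F . F . . → 7 faults.
5 frames: F F F . . . . F . F . . . . . . → 5 faults.
5 < 7: adding a frame reduced faults, as is typical.

7, 5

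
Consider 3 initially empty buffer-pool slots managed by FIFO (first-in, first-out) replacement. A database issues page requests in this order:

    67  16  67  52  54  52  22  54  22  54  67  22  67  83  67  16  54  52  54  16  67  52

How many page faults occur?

67: fault, frames {67}
16: fault, frames {67,16}
67: hit
52: fault, frames {67,16,52}
54: fault, evict 67, frames {16,52,54}
52: hit
22: fault, evict 16, frames {52,54,22}
54: hit
22: hit
54: hit
67: fault, evict 52, frames {54,22,67}
22: hit
67: hit
83: fault, evict 54, frames {22,67,83}
67: hit
16: fault, evict 22, frames {67,83,16}
54: fault, evict 67, frames {83,16,54}
52: fault, evict 83, frames {16,54,52}
54: hit
16: hit
67: fault, evict 16, frames {54,52,67}
52: hit
Page faults: 11.

11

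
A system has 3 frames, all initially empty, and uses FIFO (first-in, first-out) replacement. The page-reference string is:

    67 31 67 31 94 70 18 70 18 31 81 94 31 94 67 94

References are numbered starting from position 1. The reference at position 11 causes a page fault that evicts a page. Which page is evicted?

pos 1: 67 → miss, frames (67)
pos 2: 31 → miss, frames (67 31)
pos 3: 67 → hit
pos 4: 31 → hit
pos 5: 94 → miss, frames (67 31 94)
pos 6: 70 → miss, evict 67, frames (31 94 70)
pos 7: 18 → miss, evict 31, frames (94 70 18)
pos 8: 70 → hit
pos 9: 18 → hit
pos 10: 31 → miss, evict 94, frames (70 18 31)
pos 11: 81 → miss, evict 70, frames (18 31 81)
At position 11, page 70 is evicted.

70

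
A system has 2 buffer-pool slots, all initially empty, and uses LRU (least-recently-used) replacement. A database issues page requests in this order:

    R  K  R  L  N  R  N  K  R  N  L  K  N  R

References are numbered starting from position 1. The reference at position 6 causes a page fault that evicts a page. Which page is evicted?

pos 1: R -> fault, frames [R]
pos 2: K -> fault, frames [R, K]
pos 3: R -> hit
pos 4: L -> fault, evict K, frames [R, L]
pos 5: N -> fault, evict R, frames [L, N]
pos 6: R -> fault, evict L, frames [N, R]
At position 6, page L is evicted.

L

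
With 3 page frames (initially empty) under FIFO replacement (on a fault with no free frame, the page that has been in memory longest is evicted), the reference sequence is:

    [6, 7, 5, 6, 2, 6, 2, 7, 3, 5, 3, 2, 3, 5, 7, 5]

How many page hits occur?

6

6 → fault, frames {6}
7 → fault, frames {6,7}
5 → fault, frames {6,7,5}
6 → hit
2 → fault, evict 6, frames {7,5,2}
6 → fault, evict 7, frames {5,2,6}
2 → hit
7 → fault, evict 5, frames {2,6,7}
3 → fault, evict 2, frames {6,7,3}
5 → fault, evict 6, frames {7,3,5}
3 → hit
2 → fault, evict 7, frames {3,5,2}
3 → hit
5 → hit
7 → fault, evict 3, frames {5,2,7}
5 → hit
Hits: 6.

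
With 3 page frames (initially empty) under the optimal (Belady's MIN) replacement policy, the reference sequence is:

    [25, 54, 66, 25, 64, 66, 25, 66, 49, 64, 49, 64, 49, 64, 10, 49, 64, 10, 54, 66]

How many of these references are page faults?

25 → fault, frames (25)
54 → fault, frames (25 54)
66 → fault, frames (25 54 66)
25 → hit
64 → fault, evict 54, frames (25 66 64)
66 → hit
25 → hit
66 → hit
49 → fault, evict 25, frames (66 64 49)
64 → hit
49 → hit
64 → hit
49 → hit
64 → hit
10 → fault, evict 66, frames (64 49 10)
49 → hit
64 → hit
10 → hit
54 → fault, evict 10, frames (64 49 54)
66 → fault, evict 54, frames (64 49 66)
Page faults: 8.

8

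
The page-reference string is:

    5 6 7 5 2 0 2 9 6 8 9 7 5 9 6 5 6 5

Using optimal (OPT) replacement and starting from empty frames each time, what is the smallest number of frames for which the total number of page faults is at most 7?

5

f=1: 18 faults
f=2: 11 faults
f=3: 9 faults
f=4: 8 faults
f=5: 7 faults
f=6: 7 faults
f=7: 7 faults
Smallest f with faults ≤ 7 is 5.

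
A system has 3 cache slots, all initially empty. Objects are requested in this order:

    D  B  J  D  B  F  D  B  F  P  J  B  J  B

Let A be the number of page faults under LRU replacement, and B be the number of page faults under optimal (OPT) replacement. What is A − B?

1

Under LRU: F F F . . F . . . F F F . . → 7 faults.
Under OPT: F F F . . F . . . F F . . . → 6 faults.
A − B = 7 − 6 = 1.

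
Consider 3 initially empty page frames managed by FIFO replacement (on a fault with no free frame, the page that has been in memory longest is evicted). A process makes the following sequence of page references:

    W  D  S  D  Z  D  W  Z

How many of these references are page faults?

W: miss, frames {W}
D: miss, frames {W,D}
S: miss, frames {W,D,S}
D: hit
Z: miss, evict W, frames {D,S,Z}
D: hit
W: miss, evict D, frames {S,Z,W}
Z: hit
Page faults: 5.

5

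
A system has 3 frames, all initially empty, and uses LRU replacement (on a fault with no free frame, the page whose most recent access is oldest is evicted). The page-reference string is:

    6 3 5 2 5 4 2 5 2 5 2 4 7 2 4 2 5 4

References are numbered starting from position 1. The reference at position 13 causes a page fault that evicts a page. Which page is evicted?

pos 1: 6 → miss, frames {6}
pos 2: 3 → miss, frames {6,3}
pos 3: 5 → miss, frames {6,3,5}
pos 4: 2 → miss, evict 6, frames {3,5,2}
pos 5: 5 → hit
pos 6: 4 → miss, evict 3, frames {2,5,4}
pos 7: 2 → hit
pos 8: 5 → hit
pos 9: 2 → hit
pos 10: 5 → hit
pos 11: 2 → hit
pos 12: 4 → hit
pos 13: 7 → miss, evict 5, frames {2,4,7}
At position 13, page 5 is evicted.

5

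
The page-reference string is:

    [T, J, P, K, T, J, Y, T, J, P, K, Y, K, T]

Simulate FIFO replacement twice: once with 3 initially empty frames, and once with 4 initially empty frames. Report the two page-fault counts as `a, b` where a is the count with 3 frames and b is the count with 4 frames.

3 frames: F F F F F F F . . F F . . F → 10 faults.
4 frames: F F F F . . F F F F F F . F → 11 faults.
11 > 10: adding a frame increased faults — Belady's anomaly.

10, 11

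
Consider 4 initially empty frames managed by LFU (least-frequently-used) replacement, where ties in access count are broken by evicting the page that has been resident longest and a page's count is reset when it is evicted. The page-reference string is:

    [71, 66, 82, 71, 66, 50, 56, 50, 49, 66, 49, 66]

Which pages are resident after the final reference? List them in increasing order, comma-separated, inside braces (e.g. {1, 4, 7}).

{49, 50, 66, 71}

71 → miss, frames [71]
66 → miss, frames [71, 66]
82 → miss, frames [71, 66, 82]
71 → hit
66 → hit
50 → miss, frames [71, 66, 82, 50]
56 → miss, evict 82, frames [71, 66, 50, 56]
50 → hit
49 → miss, evict 56, frames [71, 66, 50, 49]
66 → hit
49 → hit
66 → hit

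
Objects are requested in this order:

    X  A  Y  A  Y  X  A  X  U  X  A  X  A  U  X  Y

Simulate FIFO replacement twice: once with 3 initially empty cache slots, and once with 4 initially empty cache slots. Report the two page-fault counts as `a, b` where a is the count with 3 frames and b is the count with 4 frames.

3 frames: F F F . . . . . F F F . . . . F → 7 faults.
4 frames: F F F . . . . . F . . . . . . . → 4 faults.
4 < 7: adding a frame reduced faults, as is typical.

7, 4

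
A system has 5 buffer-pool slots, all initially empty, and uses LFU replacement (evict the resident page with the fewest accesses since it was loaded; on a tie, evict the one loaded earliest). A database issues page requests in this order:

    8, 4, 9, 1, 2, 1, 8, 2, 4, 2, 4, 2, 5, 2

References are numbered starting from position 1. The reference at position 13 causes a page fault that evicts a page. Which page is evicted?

9

pos 1: 8: fault, frames (8)
pos 2: 4: fault, frames (8 4)
pos 3: 9: fault, frames (8 4 9)
pos 4: 1: fault, frames (8 4 9 1)
pos 5: 2: fault, frames (8 4 9 1 2)
pos 6: 1: hit
pos 7: 8: hit
pos 8: 2: hit
pos 9: 4: hit
pos 10: 2: hit
pos 11: 4: hit
pos 12: 2: hit
pos 13: 5: fault, evict 9, frames (8 4 1 2 5)
At position 13, page 9 is evicted.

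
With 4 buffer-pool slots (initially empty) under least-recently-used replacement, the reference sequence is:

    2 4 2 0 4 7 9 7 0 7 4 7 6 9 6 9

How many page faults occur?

7

2 → fault, frames (2)
4 → fault, frames (2 4)
2 → hit
0 → fault, frames (4 2 0)
4 → hit
7 → fault, frames (2 0 4 7)
9 → fault, evict 2, frames (0 4 7 9)
7 → hit
0 → hit
7 → hit
4 → hit
7 → hit
6 → fault, evict 9, frames (0 4 7 6)
9 → fault, evict 0, frames (4 7 6 9)
6 → hit
9 → hit
Page faults: 7.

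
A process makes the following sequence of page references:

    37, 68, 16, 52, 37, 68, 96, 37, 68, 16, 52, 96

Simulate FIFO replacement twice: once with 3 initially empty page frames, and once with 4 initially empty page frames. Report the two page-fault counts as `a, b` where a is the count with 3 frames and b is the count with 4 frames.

3 frames: F F F F F F F . . F F . → 9 faults.
4 frames: F F F F . . F F F F F F → 10 faults.
10 > 9: adding a frame increased faults — Belady's anomaly.

9, 10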